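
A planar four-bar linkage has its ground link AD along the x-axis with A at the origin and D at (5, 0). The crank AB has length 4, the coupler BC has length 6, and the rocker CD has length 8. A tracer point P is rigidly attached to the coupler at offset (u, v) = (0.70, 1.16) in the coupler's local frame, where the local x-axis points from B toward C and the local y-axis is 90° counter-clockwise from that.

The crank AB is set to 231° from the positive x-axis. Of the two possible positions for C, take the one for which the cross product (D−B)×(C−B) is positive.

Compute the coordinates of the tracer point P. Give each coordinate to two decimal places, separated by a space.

-3.67 -2.40

A=(0,0), D=(5.00,0)
B = A + 4.00·(cos231°, sin231°) = (-2.5173, -3.1086)
|BD| = 8.1347
circle(B,6.00) ∩ circle(D,8.00): a=2.3463, h=5.5222
  candidates: C₊=(-2.4593,2.8911) cross=44.921; C₋=(1.7612,-7.3151) cross=-44.921
  mode + wants cross > 0 → take C=(-2.4593,2.8911) (cross=44.921)
ex = (C−B)/|BC| = (0.0097,1.0000); ey = (-1.0000,0.0097)
P = B + 0.70·ex + 1.16·ey = (-3.6705,-2.3974)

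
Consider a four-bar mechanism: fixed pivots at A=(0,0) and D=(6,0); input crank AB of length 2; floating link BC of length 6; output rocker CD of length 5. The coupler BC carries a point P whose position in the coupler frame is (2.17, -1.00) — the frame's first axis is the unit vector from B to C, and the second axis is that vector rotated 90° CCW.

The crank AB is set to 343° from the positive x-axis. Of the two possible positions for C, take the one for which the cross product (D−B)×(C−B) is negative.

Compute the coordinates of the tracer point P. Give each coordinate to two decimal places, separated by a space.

2.65 -2.86

A=(0,0), D=(6.00,0)
B = A + 2.00·(cos343°, sin343°) = (1.9126, -0.5847)
|BD| = 4.1290
circle(B,6.00) ∩ circle(D,5.00): a=3.3965, h=4.9461
  candidates: C₊=(4.5745,4.7925) cross=20.422; C₋=(5.9754,-4.9999) cross=-20.422
  mode - wants cross < 0 → take C=(5.9754,-4.9999) (cross=-20.422)
ex = (C−B)/|BC| = (0.6771,-0.7359); ey = (0.7359,0.6771)
P = B + 2.17·ex + -1.00·ey = (2.6461,-2.8587)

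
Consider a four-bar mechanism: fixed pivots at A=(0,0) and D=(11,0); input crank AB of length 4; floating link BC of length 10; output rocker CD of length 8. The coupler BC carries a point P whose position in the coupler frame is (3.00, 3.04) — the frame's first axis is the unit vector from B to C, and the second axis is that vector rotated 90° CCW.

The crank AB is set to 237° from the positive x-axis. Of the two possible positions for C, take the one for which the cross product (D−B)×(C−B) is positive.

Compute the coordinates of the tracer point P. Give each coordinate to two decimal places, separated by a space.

-2.58 0.90

A=(0,0), D=(11.00,0)
B = A + 4.00·(cos237°, sin237°) = (-2.1786, -3.3547)
|BD| = 13.5988
circle(B,10.00) ∩ circle(D,8.00): a=8.1231, h=5.8323
  candidates: C₊=(4.2547,4.3013) cross=79.313; C₋=(7.1322,-7.0029) cross=-79.313
  mode + wants cross > 0 → take C=(4.2547,4.3013) (cross=79.313)
ex = (C−B)/|BC| = (0.6433,0.7656); ey = (-0.7656,0.6433)
P = B + 3.00·ex + 3.04·ey = (-2.5760,0.8978)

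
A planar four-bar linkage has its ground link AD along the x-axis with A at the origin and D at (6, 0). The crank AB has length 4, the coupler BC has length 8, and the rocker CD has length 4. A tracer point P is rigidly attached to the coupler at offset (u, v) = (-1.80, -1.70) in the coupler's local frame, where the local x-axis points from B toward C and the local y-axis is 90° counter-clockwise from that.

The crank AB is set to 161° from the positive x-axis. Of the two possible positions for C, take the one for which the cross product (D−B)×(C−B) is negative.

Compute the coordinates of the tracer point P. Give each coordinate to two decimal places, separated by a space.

-6.20 0.75

A=(0,0), D=(6.00,0)
B = A + 4.00·(cos161°, sin161°) = (-3.7821, 1.3023)
|BD| = 9.8684
circle(B,8.00) ∩ circle(D,4.00): a=7.3662, h=3.1208
  candidates: C₊=(3.9315,3.4237) cross=30.797; C₋=(3.1079,-2.7633) cross=-30.797
  mode - wants cross < 0 → take C=(3.1079,-2.7633) (cross=-30.797)
ex = (C−B)/|BC| = (0.8612,-0.5082); ey = (0.5082,0.8612)
P = B + -1.80·ex + -1.70·ey = (-6.1962,0.7529)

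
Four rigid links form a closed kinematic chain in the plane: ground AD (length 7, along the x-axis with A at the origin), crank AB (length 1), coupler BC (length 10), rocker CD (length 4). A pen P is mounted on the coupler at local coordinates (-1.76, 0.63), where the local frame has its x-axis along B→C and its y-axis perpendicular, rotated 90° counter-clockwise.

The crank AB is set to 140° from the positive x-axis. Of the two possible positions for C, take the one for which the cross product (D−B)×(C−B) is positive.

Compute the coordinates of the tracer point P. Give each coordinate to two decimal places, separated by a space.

-2.63 0.73

A=(0,0), D=(7.00,0)
B = A + 1.00·(cos140°, sin140°) = (-0.7660, 0.6428)
|BD| = 7.7926
circle(B,10.00) ∩ circle(D,4.00): a=9.2860, h=3.7108
  candidates: C₊=(8.7944,3.5749) cross=28.916; C₋=(8.1823,-3.8213) cross=-28.916
  mode + wants cross > 0 → take C=(8.7944,3.5749) (cross=28.916)
ex = (C−B)/|BC| = (0.9560,0.2932); ey = (-0.2932,0.9560)
P = B + -1.76·ex + 0.63·ey = (-2.6334,0.7290)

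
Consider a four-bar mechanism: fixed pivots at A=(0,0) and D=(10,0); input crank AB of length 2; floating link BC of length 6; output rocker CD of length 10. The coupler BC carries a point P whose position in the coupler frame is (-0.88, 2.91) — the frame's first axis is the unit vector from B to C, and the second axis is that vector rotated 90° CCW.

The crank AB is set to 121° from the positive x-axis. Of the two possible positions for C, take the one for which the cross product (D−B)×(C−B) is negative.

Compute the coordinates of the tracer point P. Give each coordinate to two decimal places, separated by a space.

1.46 3.45

A=(0,0), D=(10.00,0)
B = A + 2.00·(cos121°, sin121°) = (-1.0301, 1.7143)
|BD| = 11.1625
circle(B,6.00) ∩ circle(D,10.00): a=2.7145, h=5.3508
  candidates: C₊=(2.4740,6.5848) cross=59.729; C₋=(0.8305,-3.9899) cross=-59.729
  mode - wants cross < 0 → take C=(0.8305,-3.9899) (cross=-59.729)
ex = (C−B)/|BC| = (0.3101,-0.9507); ey = (0.9507,0.3101)
P = B + -0.88·ex + 2.91·ey = (1.4636,3.4533)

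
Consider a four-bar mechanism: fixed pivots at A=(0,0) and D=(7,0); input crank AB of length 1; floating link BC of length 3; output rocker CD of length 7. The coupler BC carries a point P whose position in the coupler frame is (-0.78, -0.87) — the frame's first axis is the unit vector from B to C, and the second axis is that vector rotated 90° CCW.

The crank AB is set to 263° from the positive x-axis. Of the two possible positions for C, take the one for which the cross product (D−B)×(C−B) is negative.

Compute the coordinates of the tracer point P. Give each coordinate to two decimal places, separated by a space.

A=(0,0), D=(7.00,0)
B = A + 1.00·(cos263°, sin263°) = (-0.1219, -0.9925)
|BD| = 7.1907
circle(B,3.00) ∩ circle(D,7.00): a=0.8140, h=2.8875
  candidates: C₊=(0.2858,1.9796) cross=20.763; C₋=(1.0829,-3.7400) cross=-20.763
  mode - wants cross < 0 → take C=(1.0829,-3.7400) (cross=-20.763)
ex = (C−B)/|BC| = (0.4016,-0.9158); ey = (0.9158,0.4016)
P = B + -0.78·ex + -0.87·ey = (-1.2319,-0.6276)

-1.23 -0.63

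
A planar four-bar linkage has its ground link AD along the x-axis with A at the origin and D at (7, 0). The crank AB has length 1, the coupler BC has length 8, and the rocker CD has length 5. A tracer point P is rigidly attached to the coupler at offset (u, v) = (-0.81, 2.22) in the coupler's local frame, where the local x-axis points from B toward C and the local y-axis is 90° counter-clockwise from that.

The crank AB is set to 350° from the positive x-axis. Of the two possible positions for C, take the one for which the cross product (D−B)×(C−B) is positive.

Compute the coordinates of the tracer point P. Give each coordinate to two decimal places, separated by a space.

-1.07 1.00

A=(0,0), D=(7.00,0)
B = A + 1.00·(cos350°, sin350°) = (0.9848, -0.1736)
|BD| = 6.0177
circle(B,8.00) ∩ circle(D,5.00): a=6.2493, h=4.9946
  candidates: C₊=(7.0874,4.9992) cross=30.056; C₋=(7.3756,-4.9859) cross=-30.056
  mode + wants cross > 0 → take C=(7.0874,4.9992) (cross=30.056)
ex = (C−B)/|BC| = (0.7628,0.6466); ey = (-0.6466,0.7628)
P = B + -0.81·ex + 2.22·ey = (-1.0686,0.9961)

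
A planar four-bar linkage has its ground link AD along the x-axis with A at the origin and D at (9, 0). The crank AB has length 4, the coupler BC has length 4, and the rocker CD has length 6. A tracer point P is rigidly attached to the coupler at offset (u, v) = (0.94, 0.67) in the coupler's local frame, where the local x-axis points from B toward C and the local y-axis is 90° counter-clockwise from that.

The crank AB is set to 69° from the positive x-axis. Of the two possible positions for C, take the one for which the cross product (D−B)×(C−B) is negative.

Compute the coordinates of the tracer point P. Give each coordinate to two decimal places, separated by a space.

2.42 3.13

A=(0,0), D=(9.00,0)
B = A + 4.00·(cos69°, sin69°) = (1.4335, 3.7343)
|BD| = 8.4379
circle(B,4.00) ∩ circle(D,6.00): a=3.0338, h=2.6069
  candidates: C₊=(5.3077,4.7294) cross=21.997; C₋=(3.0002,0.0539) cross=-21.997
  mode - wants cross < 0 → take C=(3.0002,0.0539) (cross=-21.997)
ex = (C−B)/|BC| = (0.3917,-0.9201); ey = (0.9201,0.3917)
P = B + 0.94·ex + 0.67·ey = (2.4181,3.1319)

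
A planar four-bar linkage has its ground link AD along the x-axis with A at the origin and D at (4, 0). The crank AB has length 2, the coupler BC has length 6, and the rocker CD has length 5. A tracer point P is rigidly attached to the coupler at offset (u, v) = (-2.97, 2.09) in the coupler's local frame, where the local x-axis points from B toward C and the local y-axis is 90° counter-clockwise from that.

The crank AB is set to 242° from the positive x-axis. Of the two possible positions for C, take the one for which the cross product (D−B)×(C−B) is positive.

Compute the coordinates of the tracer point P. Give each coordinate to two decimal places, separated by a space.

A=(0,0), D=(4.00,0)
B = A + 2.00·(cos242°, sin242°) = (-0.9389, -1.7659)
|BD| = 5.2451
circle(B,6.00) ∩ circle(D,5.00): a=3.6712, h=4.7458
  candidates: C₊=(0.9201,3.9388) cross=24.892; C₋=(4.1157,-4.9987) cross=-24.892
  mode + wants cross > 0 → take C=(0.9201,3.9388) (cross=24.892)
ex = (C−B)/|BC| = (0.3098,0.9508); ey = (-0.9508,0.3098)
P = B + -2.97·ex + 2.09·ey = (-3.8463,-3.9422)

-3.85 -3.94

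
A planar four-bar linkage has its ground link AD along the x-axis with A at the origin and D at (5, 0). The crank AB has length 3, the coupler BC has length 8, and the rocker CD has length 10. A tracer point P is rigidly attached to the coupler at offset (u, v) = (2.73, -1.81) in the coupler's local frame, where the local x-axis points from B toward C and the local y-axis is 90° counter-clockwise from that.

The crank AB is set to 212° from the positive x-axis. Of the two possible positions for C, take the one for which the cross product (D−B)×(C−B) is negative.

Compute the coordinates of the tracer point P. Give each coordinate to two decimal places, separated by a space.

A=(0,0), D=(5.00,0)
B = A + 3.00·(cos212°, sin212°) = (-2.5441, -1.5898)
|BD| = 7.7098
circle(B,8.00) ∩ circle(D,10.00): a=1.5202, h=7.8542
  candidates: C₊=(-2.6761,6.4092) cross=60.555; C₋=(0.5630,-8.9617) cross=-60.555
  mode - wants cross < 0 → take C=(0.5630,-8.9617) (cross=-60.555)
ex = (C−B)/|BC| = (0.3884,-0.9215); ey = (0.9215,0.3884)
P = B + 2.73·ex + -1.81·ey = (-3.1518,-4.8084)

-3.15 -4.81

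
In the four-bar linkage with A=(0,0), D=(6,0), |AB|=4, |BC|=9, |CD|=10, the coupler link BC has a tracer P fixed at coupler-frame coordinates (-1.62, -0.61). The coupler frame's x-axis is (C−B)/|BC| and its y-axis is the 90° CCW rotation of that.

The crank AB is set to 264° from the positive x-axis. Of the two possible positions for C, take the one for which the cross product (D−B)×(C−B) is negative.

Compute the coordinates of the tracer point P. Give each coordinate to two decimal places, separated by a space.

A=(0,0), D=(6.00,0)
B = A + 4.00·(cos264°, sin264°) = (-0.4181, -3.9781)
|BD| = 7.5510
circle(B,9.00) ∩ circle(D,10.00): a=2.5174, h=8.6408
  candidates: C₊=(-2.8306,4.6925) cross=65.246; C₋=(6.2738,-9.9963) cross=-65.246
  mode - wants cross < 0 → take C=(6.2738,-9.9963) (cross=-65.246)
ex = (C−B)/|BC| = (0.7435,-0.6687); ey = (0.6687,0.7435)
P = B + -1.62·ex + -0.61·ey = (-2.0306,-3.3484)

-2.03 -3.35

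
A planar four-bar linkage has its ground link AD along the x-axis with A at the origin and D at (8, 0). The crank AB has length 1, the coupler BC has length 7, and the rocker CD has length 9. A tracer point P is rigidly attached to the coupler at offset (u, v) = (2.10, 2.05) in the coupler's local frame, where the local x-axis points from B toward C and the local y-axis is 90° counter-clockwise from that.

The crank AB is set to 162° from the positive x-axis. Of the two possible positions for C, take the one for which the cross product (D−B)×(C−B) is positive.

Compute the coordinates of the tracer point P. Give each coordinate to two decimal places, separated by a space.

-1.94 3.07

A=(0,0), D=(8.00,0)
B = A + 1.00·(cos162°, sin162°) = (-0.9511, 0.3090)
|BD| = 8.9564
circle(B,7.00) ∩ circle(D,9.00): a=2.6918, h=6.4618
  candidates: C₊=(1.9620,6.6741) cross=57.874; C₋=(1.5162,-6.2418) cross=-57.874
  mode + wants cross > 0 → take C=(1.9620,6.6741) (cross=57.874)
ex = (C−B)/|BC| = (0.4162,0.9093); ey = (-0.9093,0.4162)
P = B + 2.10·ex + 2.05·ey = (-1.9412,3.0717)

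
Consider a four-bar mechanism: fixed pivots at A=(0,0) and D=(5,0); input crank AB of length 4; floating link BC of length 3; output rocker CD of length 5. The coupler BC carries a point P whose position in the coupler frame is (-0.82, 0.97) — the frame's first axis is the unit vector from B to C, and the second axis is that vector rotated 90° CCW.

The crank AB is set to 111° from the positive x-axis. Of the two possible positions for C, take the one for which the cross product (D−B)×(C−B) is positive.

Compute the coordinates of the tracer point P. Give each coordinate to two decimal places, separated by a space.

-2.22 4.73

A=(0,0), D=(5.00,0)
B = A + 4.00·(cos111°, sin111°) = (-1.4335, 3.7343)
|BD| = 7.4387
circle(B,3.00) ∩ circle(D,5.00): a=2.6439, h=1.4176
  candidates: C₊=(1.5648,3.6331) cross=10.545; C₋=(0.1415,1.1810) cross=-10.545
  mode + wants cross > 0 → take C=(1.5648,3.6331) (cross=10.545)
ex = (C−B)/|BC| = (0.9994,-0.0337); ey = (0.0337,0.9994)
P = B + -0.82·ex + 0.97·ey = (-2.2203,4.7314)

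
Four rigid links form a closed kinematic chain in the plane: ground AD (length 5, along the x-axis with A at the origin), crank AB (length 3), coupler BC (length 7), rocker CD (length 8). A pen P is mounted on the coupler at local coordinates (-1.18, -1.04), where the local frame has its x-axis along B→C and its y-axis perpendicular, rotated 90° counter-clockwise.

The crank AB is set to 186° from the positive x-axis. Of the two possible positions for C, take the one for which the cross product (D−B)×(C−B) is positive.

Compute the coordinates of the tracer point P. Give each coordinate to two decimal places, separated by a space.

-2.50 -1.81

A=(0,0), D=(5.00,0)
B = A + 3.00·(cos186°, sin186°) = (-2.9836, -0.3136)
|BD| = 7.9897
circle(B,7.00) ∩ circle(D,8.00): a=3.0562, h=6.2976
  candidates: C₊=(-0.1769,6.0991) cross=50.316; C₋=(0.3174,-6.4864) cross=-50.316
  mode + wants cross > 0 → take C=(-0.1769,6.0991) (cross=50.316)
ex = (C−B)/|BC| = (0.4009,0.9161); ey = (-0.9161,0.4009)
P = B + -1.18·ex + -1.04·ey = (-2.5039,-1.8116)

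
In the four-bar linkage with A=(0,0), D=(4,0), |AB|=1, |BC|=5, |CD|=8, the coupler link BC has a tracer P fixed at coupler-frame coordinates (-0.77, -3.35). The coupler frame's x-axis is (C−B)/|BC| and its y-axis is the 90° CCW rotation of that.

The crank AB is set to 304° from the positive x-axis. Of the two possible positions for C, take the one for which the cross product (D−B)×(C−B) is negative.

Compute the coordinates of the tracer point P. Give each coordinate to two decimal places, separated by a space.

-1.75 1.72

A=(0,0), D=(4.00,0)
B = A + 1.00·(cos304°, sin304°) = (0.5592, -0.8290)
|BD| = 3.5393
circle(B,5.00) ∩ circle(D,8.00): a=-3.7400, h=3.3185
  candidates: C₊=(-3.8541,1.5211) cross=11.745; C₋=(-2.2994,-4.9313) cross=-11.745
  mode - wants cross < 0 → take C=(-2.2994,-4.9313) (cross=-11.745)
ex = (C−B)/|BC| = (-0.5717,-0.8205); ey = (0.8205,-0.5717)
P = B + -0.77·ex + -3.35·ey = (-1.7491,1.7180)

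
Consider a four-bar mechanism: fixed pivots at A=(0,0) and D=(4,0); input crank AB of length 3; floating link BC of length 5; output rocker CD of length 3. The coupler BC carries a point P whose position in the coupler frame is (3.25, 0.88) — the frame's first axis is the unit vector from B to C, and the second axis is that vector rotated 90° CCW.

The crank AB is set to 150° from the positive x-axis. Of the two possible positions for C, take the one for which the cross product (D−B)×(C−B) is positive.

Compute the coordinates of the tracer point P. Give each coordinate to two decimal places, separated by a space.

0.42 3.00

A=(0,0), D=(4.00,0)
B = A + 3.00·(cos150°, sin150°) = (-2.5981, 1.5000)
|BD| = 6.7664
circle(B,5.00) ∩ circle(D,3.00): a=4.5655, h=2.0386
  candidates: C₊=(2.3058,2.4758) cross=13.794; C₋=(1.4019,-1.5000) cross=-13.794
  mode + wants cross > 0 → take C=(2.3058,2.4758) (cross=13.794)
ex = (C−B)/|BC| = (0.9808,0.1952); ey = (-0.1952,0.9808)
P = B + 3.25·ex + 0.88·ey = (0.4177,2.9974)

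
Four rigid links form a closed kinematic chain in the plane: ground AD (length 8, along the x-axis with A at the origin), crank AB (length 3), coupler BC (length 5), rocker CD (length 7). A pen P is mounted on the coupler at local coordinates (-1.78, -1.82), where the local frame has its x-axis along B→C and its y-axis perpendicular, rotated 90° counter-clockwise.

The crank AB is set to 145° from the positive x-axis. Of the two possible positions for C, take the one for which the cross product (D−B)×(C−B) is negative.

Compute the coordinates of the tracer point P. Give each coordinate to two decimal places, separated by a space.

A=(0,0), D=(8.00,0)
B = A + 3.00·(cos145°, sin145°) = (-2.4575, 1.7207)
|BD| = 10.5981
circle(B,5.00) ∩ circle(D,7.00): a=4.1668, h=2.7637
  candidates: C₊=(2.1027,3.7712) cross=29.290; C₋=(1.2053,-1.6828) cross=-29.290
  mode - wants cross < 0 → take C=(1.2053,-1.6828) (cross=-29.290)
ex = (C−B)/|BC| = (0.7325,-0.6807); ey = (0.6807,0.7325)
P = B + -1.78·ex + -1.82·ey = (-5.0003,1.5992)

-5.00 1.60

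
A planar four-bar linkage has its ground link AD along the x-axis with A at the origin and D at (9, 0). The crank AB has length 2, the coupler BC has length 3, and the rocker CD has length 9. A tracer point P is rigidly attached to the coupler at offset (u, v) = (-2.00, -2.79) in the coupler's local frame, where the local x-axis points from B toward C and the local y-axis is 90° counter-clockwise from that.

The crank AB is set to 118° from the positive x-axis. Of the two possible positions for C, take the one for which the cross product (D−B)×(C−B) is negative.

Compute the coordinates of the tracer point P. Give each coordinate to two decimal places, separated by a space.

-4.24 2.72

A=(0,0), D=(9.00,0)
B = A + 2.00·(cos118°, sin118°) = (-0.9389, 1.7659)
|BD| = 10.0946
circle(B,3.00) ∩ circle(D,9.00): a=1.4810, h=2.6089
  candidates: C₊=(0.9756,4.0755) cross=26.336; C₋=(0.0629,-1.0619) cross=-26.336
  mode - wants cross < 0 → take C=(0.0629,-1.0619) (cross=-26.336)
ex = (C−B)/|BC| = (0.3339,-0.9426); ey = (0.9426,0.3339)
P = B + -2.00·ex + -2.79·ey = (-4.2367,2.7194)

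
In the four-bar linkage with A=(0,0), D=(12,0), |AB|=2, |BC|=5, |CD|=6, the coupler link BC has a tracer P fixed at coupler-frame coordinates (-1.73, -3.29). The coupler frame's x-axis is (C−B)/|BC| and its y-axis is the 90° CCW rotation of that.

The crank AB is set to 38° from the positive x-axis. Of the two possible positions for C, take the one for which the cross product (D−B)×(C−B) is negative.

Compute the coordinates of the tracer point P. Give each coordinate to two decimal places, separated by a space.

-1.42 -0.97

A=(0,0), D=(12.00,0)
B = A + 2.00·(cos38°, sin38°) = (1.5760, 1.2313)
|BD| = 10.4965
circle(B,5.00) ∩ circle(D,6.00): a=4.7242, h=1.6375
  candidates: C₊=(6.4597,2.3034) cross=17.188; C₋=(6.0755,-0.9491) cross=-17.188
  mode - wants cross < 0 → take C=(6.0755,-0.9491) (cross=-17.188)
ex = (C−B)/|BC| = (0.8999,-0.4361); ey = (0.4361,0.8999)
P = B + -1.73·ex + -3.29·ey = (-1.4155,-0.9749)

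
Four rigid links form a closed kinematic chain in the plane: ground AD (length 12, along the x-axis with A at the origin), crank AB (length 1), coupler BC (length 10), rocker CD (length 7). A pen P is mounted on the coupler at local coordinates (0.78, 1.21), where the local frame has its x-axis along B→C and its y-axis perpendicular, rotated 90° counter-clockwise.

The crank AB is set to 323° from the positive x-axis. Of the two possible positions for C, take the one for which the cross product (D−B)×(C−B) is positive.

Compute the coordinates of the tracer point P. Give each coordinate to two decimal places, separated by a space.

A=(0,0), D=(12.00,0)
B = A + 1.00·(cos323°, sin323°) = (0.7986, -0.6018)
|BD| = 11.2175
circle(B,10.00) ∩ circle(D,7.00): a=7.8820, h=6.1542
  candidates: C₊=(8.3391,5.9664) cross=69.035; C₋=(8.9994,-6.3243) cross=-69.035
  mode + wants cross > 0 → take C=(8.3391,5.9664) (cross=69.035)
ex = (C−B)/|BC| = (0.7540,0.6568); ey = (-0.6568,0.7540)
P = B + 0.78·ex + 1.21·ey = (0.5920,0.8229)

0.59 0.82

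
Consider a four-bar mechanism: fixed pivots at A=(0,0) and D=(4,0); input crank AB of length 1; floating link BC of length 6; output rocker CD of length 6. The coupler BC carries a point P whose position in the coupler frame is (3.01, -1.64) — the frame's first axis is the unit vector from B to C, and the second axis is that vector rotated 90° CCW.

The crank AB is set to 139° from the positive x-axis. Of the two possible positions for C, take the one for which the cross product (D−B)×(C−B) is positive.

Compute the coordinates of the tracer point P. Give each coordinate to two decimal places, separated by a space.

A=(0,0), D=(4.00,0)
B = A + 1.00·(cos139°, sin139°) = (-0.7547, 0.6561)
|BD| = 4.7998
circle(B,6.00) ∩ circle(D,6.00): a=2.3999, h=5.4991
  candidates: C₊=(2.3743,5.7756) cross=26.395; C₋=(0.8710,-5.1195) cross=-26.395
  mode + wants cross > 0 → take C=(2.3743,5.7756) (cross=26.395)
ex = (C−B)/|BC| = (0.5215,0.8533); ey = (-0.8533,0.5215)
P = B + 3.01·ex + -1.64·ey = (2.2143,2.3691)

2.21 2.37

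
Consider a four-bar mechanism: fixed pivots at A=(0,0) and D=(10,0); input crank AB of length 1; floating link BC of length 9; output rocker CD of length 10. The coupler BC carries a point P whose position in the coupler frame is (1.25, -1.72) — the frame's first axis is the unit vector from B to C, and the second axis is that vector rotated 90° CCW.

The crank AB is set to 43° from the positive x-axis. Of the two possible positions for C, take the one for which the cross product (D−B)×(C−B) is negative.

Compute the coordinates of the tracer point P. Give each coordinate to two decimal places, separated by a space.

-0.47 -1.07

A=(0,0), D=(10.00,0)
B = A + 1.00·(cos43°, sin43°) = (0.7314, 0.6820)
|BD| = 9.2937
circle(B,9.00) ∩ circle(D,10.00): a=3.6247, h=8.2378
  candidates: C₊=(4.9508,8.6316) cross=76.560; C₋=(3.7417,-7.7996) cross=-76.560
  mode - wants cross < 0 → take C=(3.7417,-7.7996) (cross=-76.560)
ex = (C−B)/|BC| = (0.3345,-0.9424); ey = (0.9424,0.3345)
P = B + 1.25·ex + -1.72·ey = (-0.4715,-1.0713)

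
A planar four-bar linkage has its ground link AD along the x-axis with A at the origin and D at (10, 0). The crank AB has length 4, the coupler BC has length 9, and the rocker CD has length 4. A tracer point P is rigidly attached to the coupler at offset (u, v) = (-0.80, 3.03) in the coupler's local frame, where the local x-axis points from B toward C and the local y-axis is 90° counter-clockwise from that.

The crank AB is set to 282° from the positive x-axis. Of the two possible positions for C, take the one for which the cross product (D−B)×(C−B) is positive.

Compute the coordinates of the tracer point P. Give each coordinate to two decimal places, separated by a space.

A=(0,0), D=(10.00,0)
B = A + 4.00·(cos282°, sin282°) = (0.8316, -3.9126)
|BD| = 9.9683
circle(B,9.00) ∩ circle(D,4.00): a=8.2445, h=3.6095
  candidates: C₊=(6.9978,2.6432) cross=35.981; C₋=(9.8313,-3.9964) cross=-35.981
  mode + wants cross > 0 → take C=(6.9978,2.6432) (cross=35.981)
ex = (C−B)/|BC| = (0.6851,0.7284); ey = (-0.7284,0.6851)
P = B + -0.80·ex + 3.03·ey = (-1.9236,-2.4194)

-1.92 -2.42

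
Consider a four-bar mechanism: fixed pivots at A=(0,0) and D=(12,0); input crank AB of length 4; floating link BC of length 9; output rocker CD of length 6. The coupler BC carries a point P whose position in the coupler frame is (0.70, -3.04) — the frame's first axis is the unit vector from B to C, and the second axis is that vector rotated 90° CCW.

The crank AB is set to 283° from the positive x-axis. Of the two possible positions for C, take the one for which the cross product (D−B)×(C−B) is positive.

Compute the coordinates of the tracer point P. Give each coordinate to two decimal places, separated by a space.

A=(0,0), D=(12.00,0)
B = A + 4.00·(cos283°, sin283°) = (0.8998, -3.8975)
|BD| = 11.7646
circle(B,9.00) ∩ circle(D,6.00): a=7.7948, h=4.4990
  candidates: C₊=(6.7639,2.9298) cross=52.929; C₋=(9.7449,-5.5601) cross=-52.929
  mode + wants cross > 0 → take C=(6.7639,2.9298) (cross=52.929)
ex = (C−B)/|BC| = (0.6516,0.7586); ey = (-0.7586,0.6516)
P = B + 0.70·ex + -3.04·ey = (3.6620,-5.3472)

3.66 -5.35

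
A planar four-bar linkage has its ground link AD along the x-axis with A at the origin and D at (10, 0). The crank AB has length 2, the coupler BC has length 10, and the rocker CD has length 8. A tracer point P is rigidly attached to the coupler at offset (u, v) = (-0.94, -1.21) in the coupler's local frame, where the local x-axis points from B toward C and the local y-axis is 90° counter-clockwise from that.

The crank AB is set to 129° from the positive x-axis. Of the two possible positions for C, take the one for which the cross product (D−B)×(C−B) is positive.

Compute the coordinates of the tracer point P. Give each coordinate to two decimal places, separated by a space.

A=(0,0), D=(10.00,0)
B = A + 2.00·(cos129°, sin129°) = (-1.2586, 1.5543)
|BD| = 11.3654
circle(B,10.00) ∩ circle(D,8.00): a=7.2665, h=6.8701
  candidates: C₊=(6.8791,7.3661) cross=78.082; C₋=(5.0000,-6.2450) cross=-78.082
  mode + wants cross > 0 → take C=(6.8791,7.3661) (cross=78.082)
ex = (C−B)/|BC| = (0.8138,0.5812); ey = (-0.5812,0.8138)
P = B + -0.94·ex + -1.21·ey = (-1.3204,0.0233)

-1.32 0.02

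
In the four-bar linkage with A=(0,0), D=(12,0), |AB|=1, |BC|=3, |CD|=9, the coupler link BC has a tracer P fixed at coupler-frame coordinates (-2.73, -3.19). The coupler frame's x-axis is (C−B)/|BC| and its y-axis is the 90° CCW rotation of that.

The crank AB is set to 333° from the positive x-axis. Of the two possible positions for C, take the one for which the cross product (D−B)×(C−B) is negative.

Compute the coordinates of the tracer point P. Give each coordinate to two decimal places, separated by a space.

-3.21 -1.36

A=(0,0), D=(12.00,0)
B = A + 1.00·(cos333°, sin333°) = (0.8910, -0.4540)
|BD| = 11.1183
circle(B,3.00) ∩ circle(D,9.00): a=2.3212, h=1.9005
  candidates: C₊=(3.1327,1.5397) cross=21.130; C₋=(3.2879,-2.2581) cross=-21.130
  mode - wants cross < 0 → take C=(3.2879,-2.2581) (cross=-21.130)
ex = (C−B)/|BC| = (0.7990,-0.6014); ey = (0.6014,0.7990)
P = B + -2.73·ex + -3.19·ey = (-3.2086,-1.3609)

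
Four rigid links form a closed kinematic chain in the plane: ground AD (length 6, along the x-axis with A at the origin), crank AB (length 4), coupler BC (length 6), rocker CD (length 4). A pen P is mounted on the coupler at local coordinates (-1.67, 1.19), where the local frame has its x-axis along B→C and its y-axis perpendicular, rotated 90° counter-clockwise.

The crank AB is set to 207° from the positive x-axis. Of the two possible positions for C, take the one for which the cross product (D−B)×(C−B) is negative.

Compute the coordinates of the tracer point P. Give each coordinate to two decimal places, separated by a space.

-5.23 -0.63

A=(0,0), D=(6.00,0)
B = A + 4.00·(cos207°, sin207°) = (-3.5640, -1.8160)
|BD| = 9.7349
circle(B,6.00) ∩ circle(D,4.00): a=5.8947, h=1.1192
  candidates: C₊=(2.0184,0.3832) cross=10.896; C₋=(2.4360,-1.8160) cross=-10.896
  mode - wants cross < 0 → take C=(2.4360,-1.8160) (cross=-10.896)
ex = (C−B)/|BC| = (1.0000,-0.0000); ey = (0.0000,1.0000)
P = B + -1.67·ex + 1.19·ey = (-5.2340,-0.6260)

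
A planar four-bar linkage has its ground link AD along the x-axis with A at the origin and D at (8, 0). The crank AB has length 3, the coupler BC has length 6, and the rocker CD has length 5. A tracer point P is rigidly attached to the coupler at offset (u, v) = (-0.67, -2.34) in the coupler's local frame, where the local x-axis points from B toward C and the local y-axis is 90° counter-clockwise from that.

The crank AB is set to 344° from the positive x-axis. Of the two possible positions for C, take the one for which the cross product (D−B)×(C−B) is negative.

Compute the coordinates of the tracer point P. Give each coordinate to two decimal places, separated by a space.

A=(0,0), D=(8.00,0)
B = A + 3.00·(cos344°, sin344°) = (2.8838, -0.8269)
|BD| = 5.1826
circle(B,6.00) ∩ circle(D,5.00): a=3.6525, h=4.7601
  candidates: C₊=(5.7300,4.4550) cross=24.670; C₋=(7.2490,-4.9433) cross=-24.670
  mode - wants cross < 0 → take C=(7.2490,-4.9433) (cross=-24.670)
ex = (C−B)/|BC| = (0.7275,-0.6861); ey = (0.6861,0.7275)
P = B + -0.67·ex + -2.34·ey = (0.7909,-2.0697)

0.79 -2.07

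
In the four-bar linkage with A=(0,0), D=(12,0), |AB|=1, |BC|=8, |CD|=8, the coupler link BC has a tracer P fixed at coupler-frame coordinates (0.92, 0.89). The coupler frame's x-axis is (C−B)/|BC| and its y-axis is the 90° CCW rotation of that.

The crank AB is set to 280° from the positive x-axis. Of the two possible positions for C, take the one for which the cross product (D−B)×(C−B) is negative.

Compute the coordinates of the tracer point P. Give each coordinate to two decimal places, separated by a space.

1.44 -0.84

A=(0,0), D=(12.00,0)
B = A + 1.00·(cos280°, sin280°) = (0.1736, -0.9848)
|BD| = 11.8673
circle(B,8.00) ∩ circle(D,8.00): a=5.9336, h=5.3658
  candidates: C₊=(5.6415,4.8549) cross=63.678; C₋=(6.5321,-5.8397) cross=-63.678
  mode - wants cross < 0 → take C=(6.5321,-5.8397) (cross=-63.678)
ex = (C−B)/|BC| = (0.7948,-0.6069); ey = (0.6069,0.7948)
P = B + 0.92·ex + 0.89·ey = (1.4450,-0.8357)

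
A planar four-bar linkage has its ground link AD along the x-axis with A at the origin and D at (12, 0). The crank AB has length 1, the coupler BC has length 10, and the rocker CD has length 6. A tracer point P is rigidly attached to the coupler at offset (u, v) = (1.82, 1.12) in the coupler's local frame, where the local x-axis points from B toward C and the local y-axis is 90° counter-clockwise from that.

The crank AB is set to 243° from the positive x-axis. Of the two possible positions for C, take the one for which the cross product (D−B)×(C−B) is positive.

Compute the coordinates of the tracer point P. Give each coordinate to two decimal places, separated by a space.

0.48 1.03

A=(0,0), D=(12.00,0)
B = A + 1.00·(cos243°, sin243°) = (-0.4540, -0.8910)
|BD| = 12.4858
circle(B,10.00) ∩ circle(D,6.00): a=8.8058, h=4.7389
  candidates: C₊=(7.9912,4.4642) cross=59.170; C₋=(8.6676,-4.9895) cross=-59.170
  mode + wants cross > 0 → take C=(7.9912,4.4642) (cross=59.170)
ex = (C−B)/|BC| = (0.8445,0.5355); ey = (-0.5355,0.8445)
P = B + 1.82·ex + 1.12·ey = (0.4832,1.0295)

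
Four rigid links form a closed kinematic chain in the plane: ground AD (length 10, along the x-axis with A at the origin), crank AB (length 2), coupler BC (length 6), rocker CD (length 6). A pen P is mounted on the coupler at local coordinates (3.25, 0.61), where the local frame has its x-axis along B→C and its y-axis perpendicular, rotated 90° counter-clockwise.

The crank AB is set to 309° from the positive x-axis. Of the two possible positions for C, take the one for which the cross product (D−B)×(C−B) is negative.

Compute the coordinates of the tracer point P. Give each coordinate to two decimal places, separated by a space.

A=(0,0), D=(10.00,0)
B = A + 2.00·(cos309°, sin309°) = (1.2586, -1.5543)
|BD| = 8.8785
circle(B,6.00) ∩ circle(D,6.00): a=4.4392, h=4.0365
  candidates: C₊=(4.9227,3.1970) cross=35.838; C₋=(6.3360,-4.7513) cross=-35.838
  mode - wants cross < 0 → take C=(6.3360,-4.7513) (cross=-35.838)
ex = (C−B)/|BC| = (0.8462,-0.5328); ey = (0.5328,0.8462)
P = B + 3.25·ex + 0.61·ey = (4.3339,-2.7698)

4.33 -2.77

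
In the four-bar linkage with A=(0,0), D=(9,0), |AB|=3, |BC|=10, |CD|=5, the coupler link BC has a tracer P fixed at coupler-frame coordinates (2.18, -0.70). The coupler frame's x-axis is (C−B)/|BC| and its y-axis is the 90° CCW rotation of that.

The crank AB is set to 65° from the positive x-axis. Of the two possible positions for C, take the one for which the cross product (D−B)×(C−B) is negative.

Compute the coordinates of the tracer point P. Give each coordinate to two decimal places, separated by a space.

2.16 0.61

A=(0,0), D=(9.00,0)
B = A + 3.00·(cos65°, sin65°) = (1.2679, 2.7189)
|BD| = 8.1963
circle(B,10.00) ∩ circle(D,5.00): a=8.6734, h=4.9772
  candidates: C₊=(11.1012,4.5371) cross=40.794; C₋=(7.7990,-4.8536) cross=-40.794
  mode - wants cross < 0 → take C=(7.7990,-4.8536) (cross=-40.794)
ex = (C−B)/|BC| = (0.6531,-0.7573); ey = (0.7573,0.6531)
P = B + 2.18·ex + -0.70·ey = (2.1616,0.6109)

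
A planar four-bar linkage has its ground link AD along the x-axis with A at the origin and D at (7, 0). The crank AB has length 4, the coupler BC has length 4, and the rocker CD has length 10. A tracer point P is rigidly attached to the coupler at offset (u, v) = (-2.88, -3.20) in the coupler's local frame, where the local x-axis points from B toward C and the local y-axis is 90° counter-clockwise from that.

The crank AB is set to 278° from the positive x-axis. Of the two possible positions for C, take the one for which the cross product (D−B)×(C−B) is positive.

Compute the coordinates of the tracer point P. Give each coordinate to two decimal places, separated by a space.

A=(0,0), D=(7.00,0)
B = A + 4.00·(cos278°, sin278°) = (0.5567, -3.9611)
|BD| = 7.5635
circle(B,4.00) ∩ circle(D,10.00): a=-1.7713, h=3.5865
  candidates: C₊=(-2.8305,-1.8334) cross=27.126; C₋=(0.9260,-7.9440) cross=-27.126
  mode + wants cross > 0 → take C=(-2.8305,-1.8334) (cross=27.126)
ex = (C−B)/|BC| = (-0.8468,0.5319); ey = (-0.5319,-0.8468)
P = B + -2.88·ex + -3.20·ey = (4.6976,-2.7832)

4.70 -2.78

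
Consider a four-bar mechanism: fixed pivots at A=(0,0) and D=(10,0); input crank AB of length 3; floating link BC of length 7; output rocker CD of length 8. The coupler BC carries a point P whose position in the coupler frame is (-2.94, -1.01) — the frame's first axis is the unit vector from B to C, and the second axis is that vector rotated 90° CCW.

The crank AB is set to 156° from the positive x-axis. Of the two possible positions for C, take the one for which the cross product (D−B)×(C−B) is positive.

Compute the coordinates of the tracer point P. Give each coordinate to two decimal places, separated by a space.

A=(0,0), D=(10.00,0)
B = A + 3.00·(cos156°, sin156°) = (-2.7406, 1.2202)
|BD| = 12.7989
circle(B,7.00) ∩ circle(D,8.00): a=5.8135, h=3.8992
  candidates: C₊=(3.4181,4.5474) cross=49.905; C₋=(2.6746,-3.2154) cross=-49.905
  mode + wants cross > 0 → take C=(3.4181,4.5474) (cross=49.905)
ex = (C−B)/|BC| = (0.8798,0.4753); ey = (-0.4753,0.8798)
P = B + -2.94·ex + -1.01·ey = (-4.8472,-1.0658)

-4.85 -1.07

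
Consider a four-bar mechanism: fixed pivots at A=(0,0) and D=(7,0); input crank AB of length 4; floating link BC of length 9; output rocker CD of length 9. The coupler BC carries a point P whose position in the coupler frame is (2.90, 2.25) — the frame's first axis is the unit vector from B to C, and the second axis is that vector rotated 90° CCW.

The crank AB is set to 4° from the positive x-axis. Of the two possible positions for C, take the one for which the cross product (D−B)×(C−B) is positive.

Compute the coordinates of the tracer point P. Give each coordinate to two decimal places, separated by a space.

2.57 3.66

A=(0,0), D=(7.00,0)
B = A + 4.00·(cos4°, sin4°) = (3.9903, 0.2790)
|BD| = 3.0227
circle(B,9.00) ∩ circle(D,9.00): a=1.5113, h=8.8722
  candidates: C₊=(6.3141,8.9738) cross=26.818; C₋=(4.6761,-8.6948) cross=-26.818
  mode + wants cross > 0 → take C=(6.3141,8.9738) (cross=26.818)
ex = (C−B)/|BC| = (0.2582,0.9661); ey = (-0.9661,0.2582)
P = B + 2.90·ex + 2.25·ey = (2.5654,3.6617)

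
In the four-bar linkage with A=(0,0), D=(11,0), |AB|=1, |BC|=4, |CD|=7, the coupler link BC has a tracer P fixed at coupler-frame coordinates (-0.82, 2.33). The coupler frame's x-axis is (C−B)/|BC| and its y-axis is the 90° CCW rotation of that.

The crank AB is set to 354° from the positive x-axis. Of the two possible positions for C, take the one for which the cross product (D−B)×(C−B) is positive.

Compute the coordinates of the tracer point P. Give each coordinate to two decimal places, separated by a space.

-0.98 1.38

A=(0,0), D=(11.00,0)
B = A + 1.00·(cos354°, sin354°) = (0.9945, -0.1045)
|BD| = 10.0060
circle(B,4.00) ∩ circle(D,7.00): a=3.3540, h=2.1796
  candidates: C₊=(4.3256,2.1100) cross=21.809; C₋=(4.3711,-2.2490) cross=-21.809
  mode + wants cross > 0 → take C=(4.3256,2.1100) (cross=21.809)
ex = (C−B)/|BC| = (0.8328,0.5536); ey = (-0.5536,0.8328)
P = B + -0.82·ex + 2.33·ey = (-0.9783,1.3818)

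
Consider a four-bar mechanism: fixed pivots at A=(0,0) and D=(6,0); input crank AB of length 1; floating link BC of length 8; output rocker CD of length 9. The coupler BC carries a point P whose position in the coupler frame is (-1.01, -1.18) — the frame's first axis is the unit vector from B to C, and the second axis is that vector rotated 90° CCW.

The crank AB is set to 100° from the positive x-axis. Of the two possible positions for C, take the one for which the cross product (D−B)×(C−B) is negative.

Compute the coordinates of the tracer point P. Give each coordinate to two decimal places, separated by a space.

A=(0,0), D=(6.00,0)
B = A + 1.00·(cos100°, sin100°) = (-0.1736, 0.9848)
|BD| = 6.2517
circle(B,8.00) ∩ circle(D,9.00): a=1.7662, h=7.8026
  candidates: C₊=(2.7996,8.4118) cross=48.779; C₋=(0.3414,-6.9986) cross=-48.779
  mode - wants cross < 0 → take C=(0.3414,-6.9986) (cross=-48.779)
ex = (C−B)/|BC| = (0.0644,-0.9979); ey = (0.9979,0.0644)
P = B + -1.01·ex + -1.18·ey = (-1.4162,1.9167)

-1.42 1.92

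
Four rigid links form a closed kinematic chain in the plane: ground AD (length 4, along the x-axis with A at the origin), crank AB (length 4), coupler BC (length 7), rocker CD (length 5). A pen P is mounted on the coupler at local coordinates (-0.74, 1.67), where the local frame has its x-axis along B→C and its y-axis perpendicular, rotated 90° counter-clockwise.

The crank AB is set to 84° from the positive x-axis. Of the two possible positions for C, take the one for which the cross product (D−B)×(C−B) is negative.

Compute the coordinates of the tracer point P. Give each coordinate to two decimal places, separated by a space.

A=(0,0), D=(4.00,0)
B = A + 4.00·(cos84°, sin84°) = (0.4181, 3.9781)
|BD| = 5.3530
circle(B,7.00) ∩ circle(D,5.00): a=4.9182, h=4.9811
  candidates: C₊=(7.4107,3.6561) cross=26.664; C₋=(0.0074,-3.0099) cross=-26.664
  mode - wants cross < 0 → take C=(0.0074,-3.0099) (cross=-26.664)
ex = (C−B)/|BC| = (-0.0587,-0.9983); ey = (0.9983,-0.0587)
P = B + -0.74·ex + 1.67·ey = (2.1287,4.6188)

2.13 4.62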